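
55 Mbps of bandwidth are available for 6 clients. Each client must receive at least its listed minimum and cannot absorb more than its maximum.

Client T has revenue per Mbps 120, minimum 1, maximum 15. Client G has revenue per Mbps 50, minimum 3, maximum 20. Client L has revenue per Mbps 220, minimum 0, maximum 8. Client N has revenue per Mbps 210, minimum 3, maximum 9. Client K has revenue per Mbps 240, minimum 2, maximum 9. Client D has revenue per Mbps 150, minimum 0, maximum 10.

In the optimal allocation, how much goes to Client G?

Meeting every minimum uses 1+3+0+3+2+0 = 9 Mbps, leaving 46.
Rank by revenue per Mbps: Client K 240 > Client L 220 > Client N 210 > Client D 150 > Client T 120 > Client G 50.
Give Client K 7 more to hit its cap of 9 ; 39 left.
Client L: +8 to 8 (cap) ; 31 left.
Client N: +6 to 9 (cap) ; 25 left.
Client D takes 10 more to reach its cap of 10 ; 15 left.
Client T: +14 to 15 (cap) ; 1 left.
Client G: +1 (room for 17) → 4. Pool exhausted.

4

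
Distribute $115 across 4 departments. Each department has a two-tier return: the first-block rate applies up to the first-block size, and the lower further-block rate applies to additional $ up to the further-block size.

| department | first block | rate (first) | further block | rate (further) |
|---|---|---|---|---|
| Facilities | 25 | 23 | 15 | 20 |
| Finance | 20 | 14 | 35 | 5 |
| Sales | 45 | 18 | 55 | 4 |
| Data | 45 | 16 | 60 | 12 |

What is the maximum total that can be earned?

Rank every tier by rate: Facilities/first 23 > Facilities/second 20 > Sales/first 18 > Data/first 16 > Finance/first 14 > Data/second 12 > Finance/second 5 > Sales/second 4.
Facilities first at 23: fill all 25 — 90 left.
Facilities/second (20): +15 — 75 left.
Fill Sales first block (45 at 18) — 30 left.
Data first at 16: only 30 left, fill 30.
Total = 23×25 + 20×15 + 18×45 + 16×30 = 2165.

2165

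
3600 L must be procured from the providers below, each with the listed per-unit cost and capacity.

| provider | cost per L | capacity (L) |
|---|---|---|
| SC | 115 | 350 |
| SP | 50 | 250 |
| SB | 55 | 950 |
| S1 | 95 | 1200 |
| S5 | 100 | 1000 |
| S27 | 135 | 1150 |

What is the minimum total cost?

301750

Use providers in increasing cost order.
Take 250 from SP at 50 ; need 3350 more.
SB at 55: take all 950 L ; 2400 still needed.
S1 (95): use full 1200 ; 1200 L to go.
S5 (100): use full 1000 ; 200 L to go.
SC (115): take the remaining 200 ; done.
S27: unused.
Cost = 250×50 + 950×55 + 1200×95 + 1000×100 + 200×115 = 301750.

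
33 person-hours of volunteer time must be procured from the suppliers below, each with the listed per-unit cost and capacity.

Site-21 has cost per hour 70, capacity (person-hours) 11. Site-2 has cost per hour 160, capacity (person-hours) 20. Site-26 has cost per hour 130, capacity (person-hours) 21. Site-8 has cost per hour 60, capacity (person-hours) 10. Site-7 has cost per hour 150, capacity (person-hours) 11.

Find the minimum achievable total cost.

Cheapest first:
Site-8 (60): use full 10 ; 23 person-hours to go.
Take 11 from Site-21 at 70 ; need 12 more.
Take 12 from Site-26 at 130 to finish.
Site-7, Site-2: unused.
Cost = 10×60 + 11×70 + 12×130 = 2930.

2930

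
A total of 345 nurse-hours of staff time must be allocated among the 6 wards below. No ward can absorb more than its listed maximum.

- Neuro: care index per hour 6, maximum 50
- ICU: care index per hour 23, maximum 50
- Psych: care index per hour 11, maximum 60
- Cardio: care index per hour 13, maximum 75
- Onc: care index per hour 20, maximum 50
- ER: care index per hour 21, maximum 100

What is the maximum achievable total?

Rank by care index per hour: ICU 23 > ER 21 > Onc 20 > Cardio 13 > Psych 11 > Neuro 6.
ICU: +50 to 50 (cap) ; 295 left.
Give ER 100 to hit its cap of 100 ; 195 left.
Onc: +50 to 50 (cap) ; 145 left.
Cardio takes 75 to reach its cap of 75 ; 70 left.
Psych: +60 to 60 (cap) ; 10 left.
Neuro has room for 50 but only 10 remain, so it gets 10.
Total = 6×10 + 23×50 + 11×60 + 13×75 + 20×50 + 21×100 = 5945.

5945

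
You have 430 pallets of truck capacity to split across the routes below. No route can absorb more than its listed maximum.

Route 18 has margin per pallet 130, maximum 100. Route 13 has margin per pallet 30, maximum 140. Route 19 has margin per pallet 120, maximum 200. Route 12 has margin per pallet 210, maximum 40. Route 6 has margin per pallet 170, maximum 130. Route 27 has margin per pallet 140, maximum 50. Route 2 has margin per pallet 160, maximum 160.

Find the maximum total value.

Rank by margin per pallet: Route 12 210 > Route 6 170 > Route 2 160 > Route 27 140 > Route 18 130 > Route 19 120 > Route 13 30.
Give Route 12 40 to hit its cap of 40 — 390 left.
Route 6: +130 to 130 (cap) — 260 left.
Route 2: +160 to 160 (cap) — 100 left.
Route 27: +50 to 50 (cap) — 50 left.
Route 18 has room for 100 but only 50 remain, so it gets 50.
Total = 130×50 + 210×40 + 170×130 + 140×50 + 160×160 = 69600.

69600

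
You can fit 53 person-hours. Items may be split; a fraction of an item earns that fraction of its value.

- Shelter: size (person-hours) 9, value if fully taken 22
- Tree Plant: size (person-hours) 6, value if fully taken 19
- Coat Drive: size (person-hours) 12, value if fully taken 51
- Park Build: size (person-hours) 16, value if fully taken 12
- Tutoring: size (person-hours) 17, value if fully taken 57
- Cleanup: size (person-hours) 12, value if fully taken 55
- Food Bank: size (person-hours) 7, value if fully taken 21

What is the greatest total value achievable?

Rank by value-to-size ratio: Cleanup 55/12≈4.58, Coat Drive 51/12≈4.25, Tutoring 57/17≈3.35, Tree Plant 19/6≈3.17, Food Bank 21/7≈3, Shelter 22/9≈2.44, Park Build 12/16≈0.75.
Cleanup: take in full, 12 person-hours for value 55 → 41 left.
Take all of Coat Drive (12 person-hours, value 51) → 29 person-hours left.
Take all of Tutoring (17 person-hours, value 57) → 12 person-hours left.
Take all of Tree Plant (6 person-hours, value 19) → 6 person-hours left.
Fill the last 6 person-hours with part of Food Bank: 6/7 of it earns 18.
Total value = 200.

200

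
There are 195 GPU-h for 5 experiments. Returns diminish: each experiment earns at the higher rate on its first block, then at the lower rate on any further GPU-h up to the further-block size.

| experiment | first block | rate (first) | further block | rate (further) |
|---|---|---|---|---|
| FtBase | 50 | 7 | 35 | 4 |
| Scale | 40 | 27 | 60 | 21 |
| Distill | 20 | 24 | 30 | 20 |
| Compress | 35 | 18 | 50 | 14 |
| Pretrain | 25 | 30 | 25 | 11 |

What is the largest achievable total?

4530

Treat each block as its own option and order by rate: Pretrain/T1 30 > Scale/T1 27 > Distill/T1 24 > Scale/T2 21 > Distill/T2 20 > Compress/T1 18 > Compress/T2 14 > Pretrain/T2 11 > FtBase/T1 7 > FtBase/T2 4.
Pretrain T1 at 30: fill all 25 — 170 left.
Fill Scale T1 block (40 at 27) — 130 left.
Distill T1 at 24: fill all 20 — 110 left.
Fill Scale T2 block (60 at 21) — 50 left.
Fill Distill T2 block (30 at 20) — 20 left.
Compress T1 at 18: only 20 left, fill 20.
Total = 30×25 + 27×40 + 24×20 + 21×60 + 20×30 + 18×20 = 4530.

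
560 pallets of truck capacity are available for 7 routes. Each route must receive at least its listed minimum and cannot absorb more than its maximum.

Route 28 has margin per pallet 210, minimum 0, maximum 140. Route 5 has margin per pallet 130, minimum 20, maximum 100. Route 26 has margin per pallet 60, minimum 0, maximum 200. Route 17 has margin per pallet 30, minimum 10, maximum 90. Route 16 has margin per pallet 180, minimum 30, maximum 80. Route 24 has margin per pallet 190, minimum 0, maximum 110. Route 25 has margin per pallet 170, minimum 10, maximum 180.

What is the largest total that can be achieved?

Meeting every minimum uses 0+20+0+10+30+0+10 = 70 pallets, leaving 490.
Rank by margin per pallet: Route 28 210 > Route 24 190 > Route 16 180 > Route 25 170 > Route 5 130 > Route 26 60 > Route 17 30.
Route 28 takes 140 more to reach its cap of 140 — 350 left.
Give Route 24 110 more to hit its cap of 110 — 240 left.
Route 16 takes 50 more to reach its cap of 80 — 190 left.
Route 25 takes 170 more to reach its cap of 180 — 20 left.
Route 5: +20 (room for 80) → 40. Pool exhausted.
Total = 210×140 + 130×40 + 30×10 + 180×80 + 190×110 + 170×180 = 100800.

100800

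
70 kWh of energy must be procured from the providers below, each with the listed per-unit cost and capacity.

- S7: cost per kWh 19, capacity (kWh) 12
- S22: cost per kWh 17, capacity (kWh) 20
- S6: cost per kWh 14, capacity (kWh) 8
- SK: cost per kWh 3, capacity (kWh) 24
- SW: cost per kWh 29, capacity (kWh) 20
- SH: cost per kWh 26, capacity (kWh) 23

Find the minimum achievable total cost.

Fill from the cheapest provider first.
SK at 3: take all 24 kWh ; 46 still needed.
Take 8 from S6 at 14 ; need 38 more.
Take 20 from S22 at 17 ; need 18 more.
Take 12 from S7 at 19 ; need 6 more.
Take 6 from SH at 26 to finish.
SW: unused.
Cost = 24×3 + 8×14 + 20×17 + 12×19 + 6×26 = 908.

908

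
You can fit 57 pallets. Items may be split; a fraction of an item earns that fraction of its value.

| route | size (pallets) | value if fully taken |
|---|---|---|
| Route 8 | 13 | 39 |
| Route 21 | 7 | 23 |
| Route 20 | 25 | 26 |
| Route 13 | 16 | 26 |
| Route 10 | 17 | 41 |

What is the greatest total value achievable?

Rank by value-to-size ratio: Route 21 23/7≈3.29, Route 8 39/13≈3, Route 10 41/17≈2.41, Route 13 26/16≈1.62, Route 20 26/25≈1.04.
Take all of Route 21 (7 pallets, value 23) — 50 pallets left.
Route 8: take in full, 13 pallets for value 39 — 37 left.
All 17 pallets of Route 10 fit (value 41) — 20 remain.
Take all of Route 13 (16 pallets, value 26) — 4 pallets left.
Fill the last 4 pallets with part of Route 20: 4/25 of it earns 4.16.
Total value = 133.16.

133.16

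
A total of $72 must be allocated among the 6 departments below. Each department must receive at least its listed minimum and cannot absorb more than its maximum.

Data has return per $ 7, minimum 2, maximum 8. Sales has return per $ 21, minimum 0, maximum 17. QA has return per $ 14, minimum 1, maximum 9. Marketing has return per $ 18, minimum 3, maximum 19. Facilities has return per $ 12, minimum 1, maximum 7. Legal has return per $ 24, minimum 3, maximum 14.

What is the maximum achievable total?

Meeting every minimum uses 2+0+1+3+1+3 = 10 $, leaving 62.
Rank by return per $: Legal 24 > Sales 21 > Marketing 18 > QA 14 > Facilities 12 > Data 7.
Legal takes 11 more to reach its cap of 14 ; 51 left.
Sales takes 17 more to reach its cap of 17 ; 34 left.
Give Marketing 16 more to hit its cap of 19 ; 18 left.
QA: +8 to 9 (cap) ; 10 left.
Facilities takes 6 more to reach its cap of 7 ; 4 left.
Data has room for 6 more but only 4 remain, so it gets 6.
Total = 7×6 + 21×17 + 14×9 + 18×19 + 12×7 + 24×14 = 1287.

1287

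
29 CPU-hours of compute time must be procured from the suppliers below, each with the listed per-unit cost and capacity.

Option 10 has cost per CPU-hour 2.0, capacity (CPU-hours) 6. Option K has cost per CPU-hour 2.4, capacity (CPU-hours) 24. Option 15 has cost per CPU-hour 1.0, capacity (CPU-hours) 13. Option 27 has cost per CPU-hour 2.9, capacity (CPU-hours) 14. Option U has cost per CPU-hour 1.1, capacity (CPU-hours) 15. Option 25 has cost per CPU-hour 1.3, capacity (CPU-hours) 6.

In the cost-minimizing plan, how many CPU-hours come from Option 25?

1

Use suppliers in increasing cost order.
Option 15 (1.0): use full 13 ; 16 CPU-hours to go.
Option U (1.1): use full 15 ; 1 CPU-hours to go.
Option 25 (1.3): take the remaining 1 ; done.
Option 10, Option K, Option 27: unused.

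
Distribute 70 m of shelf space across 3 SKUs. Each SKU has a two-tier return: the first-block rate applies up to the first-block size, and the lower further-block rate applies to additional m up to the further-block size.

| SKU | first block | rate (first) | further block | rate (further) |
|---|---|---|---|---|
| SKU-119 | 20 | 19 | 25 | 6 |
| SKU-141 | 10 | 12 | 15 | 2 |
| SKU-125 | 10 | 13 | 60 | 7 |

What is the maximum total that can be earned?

Order all 6 blocks by rate: SKU-119/tier1 19 > SKU-125/tier1 13 > SKU-141/tier1 12 > SKU-125/tier2 7 > SKU-119/tier2 6 > SKU-141/tier2 2.
SKU-119/tier1 (19): +20 — 50 left.
Fill SKU-125 tier1 block (10 at 13) — 40 left.
SKU-141 tier1 at 12: fill all 10 — 30 left.
30 remain; put them into SKU-125 tier2 at 7.
Total = 19×20 + 13×10 + 12×10 + 7×30 = 840.

840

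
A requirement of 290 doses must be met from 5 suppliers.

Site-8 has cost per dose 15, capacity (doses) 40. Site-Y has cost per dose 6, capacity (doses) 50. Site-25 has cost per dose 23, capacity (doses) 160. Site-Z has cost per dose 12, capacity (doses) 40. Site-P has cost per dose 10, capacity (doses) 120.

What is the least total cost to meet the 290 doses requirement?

3500

Use suppliers in increasing cost order.
Take 50 from Site-Y at 6 — need 240 more.
Take 120 from Site-P at 10 — need 120 more.
Site-Z at 12: take all 40 doses — 80 still needed.
Site-8 at 15: take all 40 doses — 40 still needed.
Take 40 from Site-25 at 23 to finish.
Cost = 50×6 + 120×10 + 40×12 + 40×15 + 40×23 = 3500.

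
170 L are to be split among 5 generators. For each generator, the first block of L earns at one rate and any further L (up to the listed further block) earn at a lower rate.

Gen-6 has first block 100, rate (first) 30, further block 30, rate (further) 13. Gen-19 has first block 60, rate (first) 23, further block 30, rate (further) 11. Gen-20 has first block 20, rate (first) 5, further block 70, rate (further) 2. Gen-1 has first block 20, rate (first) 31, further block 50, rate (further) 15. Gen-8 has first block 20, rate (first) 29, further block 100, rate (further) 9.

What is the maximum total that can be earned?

4890

Rank every tier by rate: Gen-1/first 31 > Gen-6/first 30 > Gen-8/first 29 > Gen-19/first 23 > Gen-1/second 15 > Gen-6/second 13 > Gen-19/second 11 > Gen-8/second 9 > Gen-20/first 5 > Gen-20/second 2.
Gen-1 first at 31: fill all 20 — 150 left.
Gen-6/first (30): +100 — 50 left.
Gen-8/first (29): +20 — 30 left.
Gen-19 first at 23: only 30 left, fill 30.
Total = 31×20 + 30×100 + 29×20 + 23×30 = 4890.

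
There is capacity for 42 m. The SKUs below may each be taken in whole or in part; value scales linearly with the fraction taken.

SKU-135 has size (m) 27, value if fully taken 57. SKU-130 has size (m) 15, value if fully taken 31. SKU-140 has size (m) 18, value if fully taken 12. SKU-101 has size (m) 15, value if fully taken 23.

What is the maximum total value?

88

Sort by value density: SKU-135 57/27≈2.11, SKU-130 31/15≈2.07, SKU-101 23/15≈1.53, SKU-140 12/18≈0.667.
SKU-135: take in full, 27 m for value 57 ; 15 left.
All 15 m of SKU-130 fit (value 31) ; 0 remain.
Total value = 88.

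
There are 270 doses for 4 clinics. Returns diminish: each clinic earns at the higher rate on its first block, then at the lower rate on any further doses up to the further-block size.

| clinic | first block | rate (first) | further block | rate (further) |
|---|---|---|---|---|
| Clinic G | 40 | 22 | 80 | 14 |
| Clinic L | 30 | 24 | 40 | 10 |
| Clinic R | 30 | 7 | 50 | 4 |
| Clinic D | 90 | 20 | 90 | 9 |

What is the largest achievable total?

4820

Rank every tier by rate: Clinic L/tier1 24 > Clinic G/tier1 22 > Clinic D/tier1 20 > Clinic G/tier2 14 > Clinic L/tier2 10 > Clinic D/tier2 9 > Clinic R/tier1 7 > Clinic R/tier2 4.
Fill Clinic L tier1 block (30 at 24) → 240 left.
Clinic G/tier1 (22): +40 → 200 left.
Fill Clinic D tier1 block (90 at 20) → 110 left.
Clinic G tier2 at 14: fill all 80 → 30 left.
30 remain; put them into Clinic L tier2 at 10.
Total = 24×30 + 22×40 + 20×90 + 14×80 + 10×30 = 4820.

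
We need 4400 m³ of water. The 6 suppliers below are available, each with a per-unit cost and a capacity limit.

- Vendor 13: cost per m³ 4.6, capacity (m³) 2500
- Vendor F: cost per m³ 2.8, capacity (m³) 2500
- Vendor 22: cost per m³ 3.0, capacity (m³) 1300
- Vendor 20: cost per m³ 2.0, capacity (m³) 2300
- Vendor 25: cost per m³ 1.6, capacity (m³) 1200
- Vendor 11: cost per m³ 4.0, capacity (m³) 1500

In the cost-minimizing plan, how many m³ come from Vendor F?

Use suppliers in increasing cost order.
Vendor 25 at 1.6: take all 1200 m³ — 3200 still needed.
Take 2300 from Vendor 20 at 2.0 — need 900 more.
Vendor F (2.8): take the remaining 900 — done.
Vendor 22, Vendor 11, Vendor 13: unused.

900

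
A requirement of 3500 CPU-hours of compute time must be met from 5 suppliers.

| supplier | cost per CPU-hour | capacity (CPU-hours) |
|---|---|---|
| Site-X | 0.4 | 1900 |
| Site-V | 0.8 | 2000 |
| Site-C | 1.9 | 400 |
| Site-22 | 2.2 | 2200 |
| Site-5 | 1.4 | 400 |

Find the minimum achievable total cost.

2040

Cheapest first:
Site-X at 0.4: take all 1900 CPU-hours → 1600 still needed.
Site-V at 0.8: take 1600 of its 2000 → requirement met.
Site-5, Site-C, Site-22: unused.
Cost = 1900×0.4 + 1600×0.8 = 2040.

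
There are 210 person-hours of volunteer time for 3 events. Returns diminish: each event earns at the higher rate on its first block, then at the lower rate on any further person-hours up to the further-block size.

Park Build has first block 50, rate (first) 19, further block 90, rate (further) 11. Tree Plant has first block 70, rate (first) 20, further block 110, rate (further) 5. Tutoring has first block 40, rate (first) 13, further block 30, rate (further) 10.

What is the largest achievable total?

3420

Treat each block as its own option and order by rate: Tree Plant/tier1 20 > Park Build/tier1 19 > Tutoring/tier1 13 > Park Build/tier2 11 > Tutoring/tier2 10 > Tree Plant/tier2 5.
Fill Tree Plant tier1 block (70 at 20) ; 140 left.
Park Build/tier1 (19): +50 ; 90 left.
Fill Tutoring tier1 block (40 at 13) ; 50 left.
Park Build tier2 at 11: only 50 left, fill 50.
Total = 20×70 + 19×50 + 13×40 + 11×50 = 3420.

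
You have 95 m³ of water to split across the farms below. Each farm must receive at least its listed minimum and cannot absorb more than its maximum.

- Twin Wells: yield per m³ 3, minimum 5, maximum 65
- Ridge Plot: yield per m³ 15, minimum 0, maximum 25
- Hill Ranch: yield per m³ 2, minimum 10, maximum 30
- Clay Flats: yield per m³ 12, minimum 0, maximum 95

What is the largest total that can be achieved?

1070

Meeting every minimum uses 5+0+10+0 = 15 m³, leaving 80.
Highest yield per m³ first: Ridge Plot 15 > Clay Flats 12 > Twin Wells 3 > Hill Ranch 2.
Ridge Plot: +25 to 25 (cap) — 55 left.
Clay Flats: +55 (room for 95) → 55. Pool exhausted.
Total = 3×5 + 15×25 + 2×10 + 12×55 = 1070.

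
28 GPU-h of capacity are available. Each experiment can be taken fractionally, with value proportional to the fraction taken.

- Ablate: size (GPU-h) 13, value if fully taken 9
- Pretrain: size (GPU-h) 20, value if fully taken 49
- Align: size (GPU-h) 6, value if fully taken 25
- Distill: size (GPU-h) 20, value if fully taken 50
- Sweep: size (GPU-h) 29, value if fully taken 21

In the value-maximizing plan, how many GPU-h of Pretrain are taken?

Sort by value density: Align 25/6≈4.17, Distill 50/20≈2.5, Pretrain 49/20≈2.45, Sweep 21/29≈0.724, Ablate 9/13≈0.692.
All 6 GPU-h of Align fit (value 25) → 22 remain.
Distill: take in full, 20 GPU-h for value 50 → 2 left.
Only 2 GPU-h remain; take 2/20 of Pretrain for value 49×2/20 = 4.9.

2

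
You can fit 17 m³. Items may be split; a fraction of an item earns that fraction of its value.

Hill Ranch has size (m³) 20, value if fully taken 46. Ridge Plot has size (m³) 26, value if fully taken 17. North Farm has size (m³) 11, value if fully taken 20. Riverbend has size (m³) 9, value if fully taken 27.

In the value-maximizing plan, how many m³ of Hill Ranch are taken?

8

Rank by value-to-size ratio: Riverbend 27/9≈3, Hill Ranch 46/20≈2.3, North Farm 20/11≈1.82, Ridge Plot 17/26≈0.654.
Riverbend: take in full, 9 m³ for value 27 ; 8 left.
8 m³ left: a 8/20 share of Hill Ranch gives 46×8/20 = 18.4.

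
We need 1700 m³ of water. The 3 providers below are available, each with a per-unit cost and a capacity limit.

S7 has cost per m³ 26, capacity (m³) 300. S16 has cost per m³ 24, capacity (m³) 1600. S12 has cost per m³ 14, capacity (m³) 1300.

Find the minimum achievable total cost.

27800

Cheapest first:
S12 at 14: take all 1300 m³ — 400 still needed.
S16 at 24: take 400 of its 1600 — requirement met.
S7: unused.
Cost = 1300×14 + 400×24 = 27800.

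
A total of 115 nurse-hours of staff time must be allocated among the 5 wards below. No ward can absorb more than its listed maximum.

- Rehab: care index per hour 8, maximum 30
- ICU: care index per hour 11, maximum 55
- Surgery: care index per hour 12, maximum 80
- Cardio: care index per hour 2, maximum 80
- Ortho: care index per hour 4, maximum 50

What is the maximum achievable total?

1345

Highest care index per hour first: Surgery 12 > ICU 11 > Rehab 8 > Ortho 4 > Cardio 2.
Surgery takes 80 to reach its cap of 80 ; 35 left.
ICU has room for 55 but only 35 remain, so it gets 35.
Total = 11×35 + 12×80 = 1345.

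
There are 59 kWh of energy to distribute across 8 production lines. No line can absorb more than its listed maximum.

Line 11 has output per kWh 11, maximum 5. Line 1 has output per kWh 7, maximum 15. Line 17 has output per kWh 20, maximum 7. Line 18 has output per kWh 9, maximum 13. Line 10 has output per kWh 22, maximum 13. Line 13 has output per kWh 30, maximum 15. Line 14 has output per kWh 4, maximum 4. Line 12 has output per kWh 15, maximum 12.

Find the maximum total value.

Highest output per kWh first: Line 13 30 > Line 10 22 > Line 17 20 > Line 12 15 > Line 11 11 > Line 18 9 > Line 1 7 > Line 14 4.
Line 13: +15 to 15 (cap) — 44 left.
Give Line 10 13 to hit its cap of 13 — 31 left.
Give Line 17 7 to hit its cap of 7 — 24 left.
Line 12: +12 to 12 (cap) — 12 left.
Line 11: +5 to 5 (cap) — 7 left.
Line 18 has room for 13 but only 7 remain, so it gets 7.
Total = 11×5 + 20×7 + 9×7 + 22×13 + 30×15 + 15×12 = 1174.

1174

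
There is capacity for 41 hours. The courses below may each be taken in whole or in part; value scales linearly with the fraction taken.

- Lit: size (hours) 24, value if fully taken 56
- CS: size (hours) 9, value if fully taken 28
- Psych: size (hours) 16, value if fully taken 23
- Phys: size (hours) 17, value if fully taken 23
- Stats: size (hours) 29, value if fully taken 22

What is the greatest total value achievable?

95.5

Best value per unit of size first: CS 28/9≈3.11, Lit 56/24≈2.33, Psych 23/16≈1.44, Phys 23/17≈1.35, Stats 22/29≈0.759.
All 9 hours of CS fit (value 28) — 32 remain.
Take all of Lit (24 hours, value 56) — 8 hours left.
Only 8 hours remain; take 8/16 of Psych for value 23×8/16 = 11.5.
Total value = 95.5.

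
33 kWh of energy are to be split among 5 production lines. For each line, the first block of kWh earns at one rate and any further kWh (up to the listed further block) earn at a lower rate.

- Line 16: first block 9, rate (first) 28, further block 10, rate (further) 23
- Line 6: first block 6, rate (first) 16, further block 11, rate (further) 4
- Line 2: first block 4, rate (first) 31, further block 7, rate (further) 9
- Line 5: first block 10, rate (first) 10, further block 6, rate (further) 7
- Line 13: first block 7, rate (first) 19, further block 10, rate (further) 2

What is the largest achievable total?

787

Order all 10 blocks by rate: Line 2/tier1 31 > Line 16/tier1 28 > Line 16/tier2 23 > Line 13/tier1 19 > Line 6/tier1 16 > Line 5/tier1 10 > Line 2/tier2 9 > Line 5/tier2 7 > Line 6/tier2 4 > Line 13/tier2 2.
Line 2/tier1 (31): +4 ; 29 left.
Line 16 tier1 at 28: fill all 9 ; 20 left.
Fill Line 16 tier2 block (10 at 23) ; 10 left.
Fill Line 13 tier1 block (7 at 19) ; 3 left.
3 remain; put them into Line 6 tier1 at 16.
Total = 31×4 + 28×9 + 23×10 + 19×7 + 16×3 = 787.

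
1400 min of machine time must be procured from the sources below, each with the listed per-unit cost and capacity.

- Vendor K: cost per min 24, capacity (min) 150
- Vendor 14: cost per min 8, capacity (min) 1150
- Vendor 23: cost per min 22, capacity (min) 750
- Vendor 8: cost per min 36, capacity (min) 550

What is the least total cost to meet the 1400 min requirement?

Use sources in increasing cost order.
Take 1150 from Vendor 14 at 8 → need 250 more.
Vendor 23 at 22: take 250 of its 750 → requirement met.
Vendor K, Vendor 8: unused.
Cost = 1150×8 + 250×22 = 14700.

14700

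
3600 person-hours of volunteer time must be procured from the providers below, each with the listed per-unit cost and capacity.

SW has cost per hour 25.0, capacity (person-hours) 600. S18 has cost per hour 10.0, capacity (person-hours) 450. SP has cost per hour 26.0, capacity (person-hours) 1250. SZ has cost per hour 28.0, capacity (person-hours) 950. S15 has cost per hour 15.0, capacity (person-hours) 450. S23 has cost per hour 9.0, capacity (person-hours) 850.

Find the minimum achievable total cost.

66400

Cheapest first:
Take 850 from S23 at 9.0 — need 2750 more.
S18 at 10.0: take all 450 person-hours — 2300 still needed.
Take 450 from S15 at 15.0 — need 1850 more.
SW (25.0): use full 600 — 1250 person-hours to go.
SP (26.0): use full 1250 — 0 person-hours to go.
SZ: unused.
Cost = 850×9.0 + 450×10.0 + 450×15.0 + 600×25.0 + 1250×26.0 = 66400.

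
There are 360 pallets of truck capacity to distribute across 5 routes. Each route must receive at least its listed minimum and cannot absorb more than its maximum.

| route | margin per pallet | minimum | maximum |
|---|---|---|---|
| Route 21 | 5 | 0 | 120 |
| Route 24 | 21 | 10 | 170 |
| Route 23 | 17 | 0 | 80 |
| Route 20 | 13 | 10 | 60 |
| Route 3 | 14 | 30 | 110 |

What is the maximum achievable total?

Meeting every minimum uses 0+10+0+10+30 = 50 pallets, leaving 310.
Highest margin per pallet first: Route 24 21 > Route 23 17 > Route 3 14 > Route 20 13 > Route 21 5.
Route 24: +160 to 170 (cap) ; 150 left.
Route 23: +80 to 80 (cap) ; 70 left.
Route 3: +70 (room for 80) → 100. Pool exhausted.
Total = 21×170 + 17×80 + 13×10 + 14×100 = 6460.

6460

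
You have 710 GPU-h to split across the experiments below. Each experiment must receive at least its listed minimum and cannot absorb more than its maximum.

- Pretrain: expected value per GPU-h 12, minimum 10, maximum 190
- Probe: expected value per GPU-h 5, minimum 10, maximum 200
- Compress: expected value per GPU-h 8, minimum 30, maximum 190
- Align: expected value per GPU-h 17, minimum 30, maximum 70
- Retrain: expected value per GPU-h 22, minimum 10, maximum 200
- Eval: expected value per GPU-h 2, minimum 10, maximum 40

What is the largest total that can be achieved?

9660

Meeting every minimum uses 10+10+30+30+10+10 = 100 GPU-h, leaving 610.
Rank by expected value per GPU-h: Retrain 22 > Align 17 > Pretrain 12 > Compress 8 > Probe 5 > Eval 2.
Retrain takes 190 more to reach its cap of 200 → 420 left.
Align takes 40 more to reach its cap of 70 → 380 left.
Pretrain takes 180 more to reach its cap of 190 → 200 left.
Compress: +160 to 190 (cap) → 40 left.
Probe: +40 (room for 190) → 50. Pool exhausted.
Total = 12×190 + 5×50 + 8×190 + 17×70 + 22×200 + 2×10 = 9660.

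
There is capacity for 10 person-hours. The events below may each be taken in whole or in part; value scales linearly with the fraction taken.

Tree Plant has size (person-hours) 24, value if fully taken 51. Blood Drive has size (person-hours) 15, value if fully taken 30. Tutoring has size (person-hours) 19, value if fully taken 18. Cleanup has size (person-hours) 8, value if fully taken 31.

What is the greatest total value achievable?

Rank by value-to-size ratio: Cleanup 31/8≈3.88, Tree Plant 51/24≈2.12, Blood Drive 30/15≈2, Tutoring 18/19≈0.947.
Take all of Cleanup (8 person-hours, value 31) ; 2 person-hours left.
Only 2 person-hours remain; take 2/24 of Tree Plant for value 51×2/24 = 4.25.
Total value = 35.25.

35.25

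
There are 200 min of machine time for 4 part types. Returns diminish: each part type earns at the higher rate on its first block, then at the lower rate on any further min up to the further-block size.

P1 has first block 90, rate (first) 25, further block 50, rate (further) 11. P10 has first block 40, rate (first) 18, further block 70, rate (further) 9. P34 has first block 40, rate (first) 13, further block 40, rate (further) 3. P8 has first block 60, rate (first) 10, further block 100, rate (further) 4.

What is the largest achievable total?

3820

Order all 8 blocks by rate: P1/tier1 25 > P10/tier1 18 > P34/tier1 13 > P1/tier2 11 > P8/tier1 10 > P10/tier2 9 > P8/tier2 4 > P34/tier2 3.
P1 tier1 at 25: fill all 90 ; 110 left.
P10 tier1 at 18: fill all 40 ; 70 left.
Fill P34 tier1 block (40 at 13) ; 30 left.
P1/tier2: +30 of 50 at 11; pool empty.
Total = 25×90 + 18×40 + 13×40 + 11×30 = 3820.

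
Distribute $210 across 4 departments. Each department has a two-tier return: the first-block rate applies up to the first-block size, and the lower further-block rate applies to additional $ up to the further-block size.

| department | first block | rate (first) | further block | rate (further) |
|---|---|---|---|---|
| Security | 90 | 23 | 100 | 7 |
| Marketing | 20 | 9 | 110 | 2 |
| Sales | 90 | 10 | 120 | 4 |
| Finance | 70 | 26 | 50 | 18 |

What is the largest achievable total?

Rank every tier by rate: Finance/first 26 > Security/first 23 > Finance/second 18 > Sales/first 10 > Marketing/first 9 > Security/second 7 > Sales/second 4 > Marketing/second 2.
Finance first at 26: fill all 70 — 140 left.
Fill Security first block (90 at 23) — 50 left.
Finance/second (18): +50 — 0 left.
Total = 26×70 + 23×90 + 18×50 = 4790.

4790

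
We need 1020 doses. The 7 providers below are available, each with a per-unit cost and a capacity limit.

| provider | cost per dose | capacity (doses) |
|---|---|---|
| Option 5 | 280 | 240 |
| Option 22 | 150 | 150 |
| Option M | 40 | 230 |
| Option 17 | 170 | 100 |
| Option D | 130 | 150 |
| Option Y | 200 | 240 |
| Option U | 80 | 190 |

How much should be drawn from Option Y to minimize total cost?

Cheapest first:
Take 230 from Option M at 40 ; need 790 more.
Take 190 from Option U at 80 ; need 600 more.
Take 150 from Option D at 130 ; need 450 more.
Option 22 (150): use full 150 ; 300 doses to go.
Option 17 (170): use full 100 ; 200 doses to go.
Take 200 from Option Y at 200 to finish.
Option 5: unused.

200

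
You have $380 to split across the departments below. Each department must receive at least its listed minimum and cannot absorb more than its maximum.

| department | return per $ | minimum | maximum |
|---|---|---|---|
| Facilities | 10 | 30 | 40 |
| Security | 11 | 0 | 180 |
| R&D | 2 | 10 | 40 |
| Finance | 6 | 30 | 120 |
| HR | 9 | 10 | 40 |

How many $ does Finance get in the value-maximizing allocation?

Meeting every minimum uses 30+0+10+30+10 = 80 $, leaving 300.
Order the departments by return per $: Security 11 > Facilities 10 > HR 9 > Finance 6 > R&D 2.
Security: +180 to 180 (cap) ; 120 left.
Facilities: +10 to 40 (cap) ; 110 left.
HR takes 30 more to reach its cap of 40 ; 80 left.
Finance has room for 90 more but only 80 remain, so it gets 110.

110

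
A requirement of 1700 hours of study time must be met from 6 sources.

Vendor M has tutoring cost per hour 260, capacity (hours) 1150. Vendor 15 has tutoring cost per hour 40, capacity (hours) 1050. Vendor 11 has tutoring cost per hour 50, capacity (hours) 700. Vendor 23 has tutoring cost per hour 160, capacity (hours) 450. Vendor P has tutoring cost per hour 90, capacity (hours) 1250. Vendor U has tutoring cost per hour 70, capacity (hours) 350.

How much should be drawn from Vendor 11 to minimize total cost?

650

Fill from the cheapest source first.
Vendor 15 (40): use full 1050 ; 650 hours to go.
Vendor 11 (50): take the remaining 650 ; done.
Vendor U, Vendor P, Vendor 23, Vendor M: unused.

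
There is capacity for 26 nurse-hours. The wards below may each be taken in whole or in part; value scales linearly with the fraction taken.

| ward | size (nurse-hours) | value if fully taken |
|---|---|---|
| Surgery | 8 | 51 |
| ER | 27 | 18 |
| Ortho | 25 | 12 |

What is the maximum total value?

Best value per unit of size first: Surgery 51/8≈6.38, ER 18/27≈0.667, Ortho 12/25≈0.48.
Surgery: take in full, 8 nurse-hours for value 51 ; 18 left.
Fill the last 18 nurse-hours with part of ER: 18/27 of it earns 12.
Total value = 63.

63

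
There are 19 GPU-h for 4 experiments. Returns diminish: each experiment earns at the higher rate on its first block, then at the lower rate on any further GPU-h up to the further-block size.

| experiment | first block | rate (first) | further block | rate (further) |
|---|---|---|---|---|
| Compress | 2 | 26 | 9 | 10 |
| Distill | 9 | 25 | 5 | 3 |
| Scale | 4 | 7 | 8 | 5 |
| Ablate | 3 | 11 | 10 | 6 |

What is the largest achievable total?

Order all 8 blocks by rate: Compress/first 26 > Distill/first 25 > Ablate/first 11 > Compress/second 10 > Scale/first 7 > Ablate/second 6 > Scale/second 5 > Distill/second 3.
Fill Compress first block (2 at 26) ; 17 left.
Distill/first (25): +9 ; 8 left.
Ablate first at 11: fill all 3 ; 5 left.
Compress/second: +5 of 9 at 10; pool empty.
Total = 26×2 + 25×9 + 11×3 + 10×5 = 360.

360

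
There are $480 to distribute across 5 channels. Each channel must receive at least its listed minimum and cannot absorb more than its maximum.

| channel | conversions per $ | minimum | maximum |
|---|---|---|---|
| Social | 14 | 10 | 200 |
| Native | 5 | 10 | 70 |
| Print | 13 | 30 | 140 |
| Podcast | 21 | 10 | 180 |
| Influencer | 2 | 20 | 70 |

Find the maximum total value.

Meeting every minimum uses 10+10+30+10+20 = 80 $, leaving 400.
Rank by conversions per $: Podcast 21 > Social 14 > Print 13 > Native 5 > Influencer 2.
Give Podcast 170 more to hit its cap of 180 ; 230 left.
Social takes 190 more to reach its cap of 200 ; 40 left.
Print has room for 110 more but only 40 remain, so it gets 70.
Total = 14×200 + 5×10 + 13×70 + 21×180 + 2×20 = 7580.

7580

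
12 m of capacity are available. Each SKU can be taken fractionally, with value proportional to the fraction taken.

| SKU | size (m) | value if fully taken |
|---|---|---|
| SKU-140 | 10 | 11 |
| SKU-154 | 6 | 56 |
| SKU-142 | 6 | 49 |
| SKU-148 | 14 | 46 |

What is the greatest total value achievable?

Sort by value density: SKU-154 56/6≈9.33, SKU-142 49/6≈8.17, SKU-148 46/14≈3.29, SKU-140 11/10≈1.1.
SKU-154: take in full, 6 m for value 56 ; 6 left.
All 6 m of SKU-142 fit (value 49) ; 0 remain.
Total value = 105.

105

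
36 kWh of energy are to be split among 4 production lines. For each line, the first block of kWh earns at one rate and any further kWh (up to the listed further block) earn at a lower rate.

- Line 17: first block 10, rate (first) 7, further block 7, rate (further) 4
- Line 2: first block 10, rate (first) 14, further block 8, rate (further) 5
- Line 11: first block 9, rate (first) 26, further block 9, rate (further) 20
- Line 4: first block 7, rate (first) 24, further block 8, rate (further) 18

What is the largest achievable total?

Rank every tier by rate: Line 11/first 26 > Line 4/first 24 > Line 11/second 20 > Line 4/second 18 > Line 2/first 14 > Line 17/first 7 > Line 2/second 5 > Line 17/second 4.
Fill Line 11 first block (9 at 26) ; 27 left.
Line 4/first (24): +7 ; 20 left.
Line 11/second (20): +9 ; 11 left.
Fill Line 4 second block (8 at 18) ; 3 left.
Line 2 first at 14: only 3 left, fill 3.
Total = 26×9 + 24×7 + 20×9 + 18×8 + 14×3 = 768.

768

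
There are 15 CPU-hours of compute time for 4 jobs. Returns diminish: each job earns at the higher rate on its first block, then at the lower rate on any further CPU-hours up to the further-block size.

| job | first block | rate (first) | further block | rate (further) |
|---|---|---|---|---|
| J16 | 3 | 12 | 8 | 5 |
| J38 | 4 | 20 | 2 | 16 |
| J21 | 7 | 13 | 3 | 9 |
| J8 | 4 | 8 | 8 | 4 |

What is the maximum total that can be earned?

Order all 8 blocks by rate: J38/tier1 20 > J38/tier2 16 > J21/tier1 13 > J16/tier1 12 > J21/tier2 9 > J8/tier1 8 > J16/tier2 5 > J8/tier2 4.
J38/tier1 (20): +4 — 11 left.
Fill J38 tier2 block (2 at 16) — 9 left.
J21 tier1 at 13: fill all 7 — 2 left.
J16/tier1: +2 of 3 at 12; pool empty.
Total = 20×4 + 16×2 + 13×7 + 12×2 = 227.

227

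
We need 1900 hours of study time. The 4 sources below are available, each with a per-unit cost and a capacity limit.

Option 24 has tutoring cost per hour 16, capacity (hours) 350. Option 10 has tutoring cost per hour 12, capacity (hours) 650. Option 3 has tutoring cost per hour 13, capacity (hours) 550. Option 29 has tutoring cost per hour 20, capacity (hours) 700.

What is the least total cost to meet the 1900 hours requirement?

27550

Cheapest first:
Option 10 (12): use full 650 — 1250 hours to go.
Option 3 (13): use full 550 — 700 hours to go.
Option 24 (16): use full 350 — 350 hours to go.
Take 350 from Option 29 at 20 to finish.
Cost = 650×12 + 550×13 + 350×16 + 350×20 = 27550.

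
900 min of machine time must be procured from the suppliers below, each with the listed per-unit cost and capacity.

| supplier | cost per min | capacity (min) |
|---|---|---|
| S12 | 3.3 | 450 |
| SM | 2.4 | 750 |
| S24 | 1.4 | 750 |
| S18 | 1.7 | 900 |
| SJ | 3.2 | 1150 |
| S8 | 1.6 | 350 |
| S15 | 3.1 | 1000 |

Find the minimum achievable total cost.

Use suppliers in increasing cost order.
S24 at 1.4: take all 750 min → 150 still needed.
S8 (1.6): take the remaining 150 → done.
S18, SM, S15, SJ, S12: unused.
Cost = 750×1.4 + 150×1.6 = 1290.

1290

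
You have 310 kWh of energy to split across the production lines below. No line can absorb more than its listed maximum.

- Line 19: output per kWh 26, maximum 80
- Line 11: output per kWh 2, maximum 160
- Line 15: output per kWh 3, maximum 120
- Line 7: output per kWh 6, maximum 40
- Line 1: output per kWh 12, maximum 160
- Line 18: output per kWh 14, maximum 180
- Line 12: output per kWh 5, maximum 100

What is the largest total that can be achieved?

5200

Order the production lines by output per kWh: Line 19 26 > Line 18 14 > Line 1 12 > Line 7 6 > Line 12 5 > Line 15 3 > Line 11 2.
Line 19: +80 to 80 (cap) — 230 left.
Line 18 takes 180 to reach its cap of 180 — 50 left.
Only 50 left; Line 1 takes them to reach 50.
Total = 26×80 + 12×50 + 14×180 = 5200.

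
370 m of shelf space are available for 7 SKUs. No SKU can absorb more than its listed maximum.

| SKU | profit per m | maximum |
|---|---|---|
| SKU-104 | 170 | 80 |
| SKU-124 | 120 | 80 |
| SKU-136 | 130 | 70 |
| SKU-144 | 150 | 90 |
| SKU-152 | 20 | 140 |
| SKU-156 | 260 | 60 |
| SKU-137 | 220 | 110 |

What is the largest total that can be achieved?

70800

Rank by profit per m: SKU-156 260 > SKU-137 220 > SKU-104 170 > SKU-144 150 > SKU-136 130 > SKU-124 120 > SKU-152 20.
SKU-156: +60 to 60 (cap) ; 310 left.
Give SKU-137 110 to hit its cap of 110 ; 200 left.
SKU-104: +80 to 80 (cap) ; 120 left.
Give SKU-144 90 to hit its cap of 90 ; 30 left.
SKU-136 has room for 70 but only 30 remain, so it gets 30.
Total = 170×80 + 130×30 + 150×90 + 260×60 + 220×110 = 70800.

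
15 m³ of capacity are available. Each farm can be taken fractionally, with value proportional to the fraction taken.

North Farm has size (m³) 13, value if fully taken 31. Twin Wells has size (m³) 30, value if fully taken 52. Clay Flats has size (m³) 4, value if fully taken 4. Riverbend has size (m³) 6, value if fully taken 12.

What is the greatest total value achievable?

Sort by value density: North Farm 31/13≈2.38, Riverbend 12/6≈2, Twin Wells 52/30≈1.73, Clay Flats 4/4≈1.
All 13 m³ of North Farm fit (value 31) — 2 remain.
Only 2 m³ remain; take 2/6 of Riverbend for value 12×2/6 = 4.
Total value = 35.

35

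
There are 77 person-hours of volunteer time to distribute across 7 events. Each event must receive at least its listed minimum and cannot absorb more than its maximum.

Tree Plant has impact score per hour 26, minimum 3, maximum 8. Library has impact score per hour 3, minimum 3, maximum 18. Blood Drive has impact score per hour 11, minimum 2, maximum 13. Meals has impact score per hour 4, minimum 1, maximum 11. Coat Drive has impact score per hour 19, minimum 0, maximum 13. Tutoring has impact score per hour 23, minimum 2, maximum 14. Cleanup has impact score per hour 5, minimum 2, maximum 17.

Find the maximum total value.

Meeting every minimum uses 3+3+2+1+0+2+2 = 13 person-hours, leaving 64.
Highest impact score per hour first: Tree Plant 26 > Tutoring 23 > Coat Drive 19 > Blood Drive 11 > Cleanup 5 > Meals 4 > Library 3.
Tree Plant takes 5 more to reach its cap of 8 ; 59 left.
Tutoring: +12 to 14 (cap) ; 47 left.
Coat Drive: +13 to 13 (cap) ; 34 left.
Give Blood Drive 11 more to hit its cap of 13 ; 23 left.
Cleanup takes 15 more to reach its cap of 17 ; 8 left.
Meals has room for 10 more but only 8 remain, so it gets 9.
Total = 26×8 + 3×3 + 11×13 + 4×9 + 19×13 + 23×14 + 5×17 = 1050.

1050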